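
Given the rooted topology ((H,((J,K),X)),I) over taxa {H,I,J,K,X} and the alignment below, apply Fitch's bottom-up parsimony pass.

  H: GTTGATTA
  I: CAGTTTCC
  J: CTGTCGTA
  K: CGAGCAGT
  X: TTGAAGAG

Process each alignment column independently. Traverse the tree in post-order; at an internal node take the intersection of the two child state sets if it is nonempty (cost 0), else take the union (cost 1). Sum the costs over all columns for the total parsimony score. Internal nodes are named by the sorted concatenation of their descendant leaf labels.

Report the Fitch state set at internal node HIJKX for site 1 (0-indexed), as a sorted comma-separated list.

A,T

site 0, node JK: J={C} ∩ K={C} → {C} (+0)
site 0, node JKX: JK={C} ∪ X={T} → {C,T} (+1)
site 0, node HJKX: H={G} ∪ JKX={C,T} → {C,G,T} (+1)
site 0, node HIJKX: HJKX={C,G,T} ∩ I={C} → {C} (+0)
site 1, node JK: J={T} ∪ K={G} → {G,T} (+1)
site 1, node JKX: JK={G,T} ∩ X={T} → {T} (+0)
site 1, node HJKX: H={T} ∩ JKX={T} → {T} (+0)
site 1, node HIJKX: HJKX={T} ∪ I={A} → {A,T} (+1)
site 2, node JK: J={G} ∪ K={A} → {A,G} (+1)
site 2, node JKX: JK={A,G} ∩ X={G} → {G} (+0)
site 2, node HJKX: H={T} ∪ JKX={G} → {G,T} (+1)
site 2, node HIJKX: HJKX={G,T} ∩ I={G} → {G} (+0)
site 3, node JK: J={T} ∪ K={G} → {G,T} (+1)
site 3, node JKX: JK={G,T} ∪ X={A} → {A,G,T} (+1)
site 3, node HJKX: H={G} ∩ JKX={A,G,T} → {G} (+0)
site 3, node HIJKX: HJKX={G} ∪ I={T} → {G,T} (+1)
site 4, node JK: J={C} ∩ K={C} → {C} (+0)
site 4, node JKX: JK={C} ∪ X={A} → {A,C} (+1)
site 4, node HJKX: H={A} ∩ JKX={A,C} → {A} (+0)
site 4, node HIJKX: HJKX={A} ∪ I={T} → {A,T} (+1)
site 5, node JK: J={G} ∪ K={A} → {A,G} (+1)
site 5, node JKX: JK={A,G} ∩ X={G} → {G} (+0)
site 5, node HJKX: H={T} ∪ JKX={G} → {G,T} (+1)
site 5, node HIJKX: HJKX={G,T} ∩ I={T} → {T} (+0)
site 6, node JK: J={T} ∪ K={G} → {G,T} (+1)
site 6, node JKX: JK={G,T} ∪ X={A} → {A,G,T} (+1)
site 6, node HJKX: H={T} ∩ JKX={A,G,T} → {T} (+0)
site 6, node HIJKX: HJKX={T} ∪ I={C} → {C,T} (+1)
site 7, node JK: J={A} ∪ K={T} → {A,T} (+1)
site 7, node JKX: JK={A,T} ∪ X={G} → {A,G,T} (+1)
site 7, node HJKX: H={A} ∩ JKX={A,G,T} → {A} (+0)
site 7, node HIJKX: HJKX={A} ∪ I={C} → {A,C} (+1)
per-site changes: [2, 2, 2, 3, 2, 2, 3, 3]; total = 19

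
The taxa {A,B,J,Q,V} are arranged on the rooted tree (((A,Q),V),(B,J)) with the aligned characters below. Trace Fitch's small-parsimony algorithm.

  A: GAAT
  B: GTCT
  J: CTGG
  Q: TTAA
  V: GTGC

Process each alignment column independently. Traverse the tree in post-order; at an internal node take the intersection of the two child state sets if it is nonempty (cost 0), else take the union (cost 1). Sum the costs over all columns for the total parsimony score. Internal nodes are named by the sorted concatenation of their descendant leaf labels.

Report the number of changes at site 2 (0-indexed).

site 0, node AQ: A={G} ∪ Q={T} → {G,T} (+1)
site 0, node AQV: AQ={G,T} ∩ V={G} → {G} (+0)
site 0, node BJ: B={G} ∪ J={C} → {C,G} (+1)
site 0, node ABJQV: AQV={G} ∩ BJ={C,G} → {G} (+0)
site 1, node AQ: A={A} ∪ Q={T} → {A,T} (+1)
site 1, node AQV: AQ={A,T} ∩ V={T} → {T} (+0)
site 1, node BJ: B={T} ∩ J={T} → {T} (+0)
site 1, node ABJQV: AQV={T} ∩ BJ={T} → {T} (+0)
site 2, node AQ: A={A} ∩ Q={A} → {A} (+0)
site 2, node AQV: AQ={A} ∪ V={G} → {A,G} (+1)
site 2, node BJ: B={C} ∪ J={G} → {C,G} (+1)
site 2, node ABJQV: AQV={A,G} ∩ BJ={C,G} → {G} (+0)
site 3, node AQ: A={T} ∪ Q={A} → {A,T} (+1)
site 3, node AQV: AQ={A,T} ∪ V={C} → {A,C,T} (+1)
site 3, node BJ: B={T} ∪ J={G} → {G,T} (+1)
site 3, node ABJQV: AQV={A,C,T} ∩ BJ={G,T} → {T} (+0)
per-site changes: [2, 1, 2, 3]; total = 8

2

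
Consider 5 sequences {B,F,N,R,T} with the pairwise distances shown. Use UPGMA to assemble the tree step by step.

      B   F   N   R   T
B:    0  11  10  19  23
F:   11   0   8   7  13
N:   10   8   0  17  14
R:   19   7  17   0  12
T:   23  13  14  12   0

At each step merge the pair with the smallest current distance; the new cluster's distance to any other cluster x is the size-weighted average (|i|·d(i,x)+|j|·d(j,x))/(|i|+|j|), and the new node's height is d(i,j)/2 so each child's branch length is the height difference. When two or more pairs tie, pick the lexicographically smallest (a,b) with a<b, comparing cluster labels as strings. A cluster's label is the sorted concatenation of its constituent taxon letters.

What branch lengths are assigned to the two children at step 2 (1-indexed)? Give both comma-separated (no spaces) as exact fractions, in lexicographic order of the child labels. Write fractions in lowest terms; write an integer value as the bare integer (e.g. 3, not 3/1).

5,5

iteration 1: select F,R (d=7); attach at lengths (7/2, 7/2); label the merged cluster FR
  updated: d(B,FR)=15, d(FR,N)=25/2, d(FR,T)=25/2
iteration 2: select B,N (d=10); attach at lengths (5, 5); label the merged cluster BN
  updated: d(BN,FR)=55/4, d(BN,T)=37/2
iteration 3: select FR,T (d=25/2); attach at lengths (11/4, 25/4); label the merged cluster FRT
  updated: d(BN,FRT)=46/3
iteration 4: select BN,FRT (d=46/3); attach at lengths (8/3, 17/12); label the merged cluster BFNRT
final tree: ((B:5,N:5):8/3,((F:7/2,R:7/2):11/4,T:25/4):17/12)
total length: 361/12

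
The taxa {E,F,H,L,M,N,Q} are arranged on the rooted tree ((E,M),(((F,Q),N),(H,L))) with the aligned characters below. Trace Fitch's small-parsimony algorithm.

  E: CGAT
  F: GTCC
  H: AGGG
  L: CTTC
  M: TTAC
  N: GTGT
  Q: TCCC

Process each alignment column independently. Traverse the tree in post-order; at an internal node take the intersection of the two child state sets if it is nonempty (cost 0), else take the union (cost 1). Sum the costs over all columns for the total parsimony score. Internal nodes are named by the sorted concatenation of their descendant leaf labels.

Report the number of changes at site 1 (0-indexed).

3

[col 0] EM: children E:{C}, M:{T} ∪→ {C,T}; cost 1
[col 0] FQ: children F:{G}, Q:{T} ∪→ {G,T}; cost 1
[col 0] FNQ: children FQ:{G,T}, N:{G} ∩→ {G}; cost 0
[col 0] HL: children H:{A}, L:{C} ∪→ {A,C}; cost 1
[col 0] FHLNQ: children FNQ:{G}, HL:{A,C} ∪→ {A,C,G}; cost 1
[col 0] EFHLMNQ: children EM:{C,T}, FHLNQ:{A,C,G} ∩→ {C}; cost 0
[col 1] EM: children E:{G}, M:{T} ∪→ {G,T}; cost 1
[col 1] FQ: children F:{T}, Q:{C} ∪→ {C,T}; cost 1
[col 1] FNQ: children FQ:{C,T}, N:{T} ∩→ {T}; cost 0
[col 1] HL: children H:{G}, L:{T} ∪→ {G,T}; cost 1
[col 1] FHLNQ: children FNQ:{T}, HL:{G,T} ∩→ {T}; cost 0
[col 1] EFHLMNQ: children EM:{G,T}, FHLNQ:{T} ∩→ {T}; cost 0
[col 2] EM: children E:{A}, M:{A} ∩→ {A}; cost 0
[col 2] FQ: children F:{C}, Q:{C} ∩→ {C}; cost 0
[col 2] FNQ: children FQ:{C}, N:{G} ∪→ {C,G}; cost 1
[col 2] HL: children H:{G}, L:{T} ∪→ {G,T}; cost 1
[col 2] FHLNQ: children FNQ:{C,G}, HL:{G,T} ∩→ {G}; cost 0
[col 2] EFHLMNQ: children EM:{A}, FHLNQ:{G} ∪→ {A,G}; cost 1
[col 3] EM: children E:{T}, M:{C} ∪→ {C,T}; cost 1
[col 3] FQ: children F:{C}, Q:{C} ∩→ {C}; cost 0
[col 3] FNQ: children FQ:{C}, N:{T} ∪→ {C,T}; cost 1
[col 3] HL: children H:{G}, L:{C} ∪→ {C,G}; cost 1
[col 3] FHLNQ: children FNQ:{C,T}, HL:{C,G} ∩→ {C}; cost 0
[col 3] EFHLMNQ: children EM:{C,T}, FHLNQ:{C} ∩→ {C}; cost 0
per-site changes: [4, 3, 3, 3]; total = 13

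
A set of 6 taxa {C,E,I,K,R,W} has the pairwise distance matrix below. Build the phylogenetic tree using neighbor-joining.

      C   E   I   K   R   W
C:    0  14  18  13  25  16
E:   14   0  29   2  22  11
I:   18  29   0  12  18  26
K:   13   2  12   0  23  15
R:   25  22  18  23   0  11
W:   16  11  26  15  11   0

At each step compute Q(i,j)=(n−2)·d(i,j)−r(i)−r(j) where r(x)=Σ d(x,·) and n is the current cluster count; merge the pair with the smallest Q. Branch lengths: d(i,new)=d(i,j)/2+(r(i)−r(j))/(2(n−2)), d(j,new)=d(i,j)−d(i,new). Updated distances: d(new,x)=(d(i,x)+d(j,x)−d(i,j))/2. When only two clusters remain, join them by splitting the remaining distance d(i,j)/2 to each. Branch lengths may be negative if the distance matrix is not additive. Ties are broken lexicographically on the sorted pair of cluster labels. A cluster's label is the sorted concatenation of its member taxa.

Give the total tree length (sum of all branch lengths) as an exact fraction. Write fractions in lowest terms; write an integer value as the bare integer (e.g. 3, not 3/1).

step 1: merge (E,K) at d=2, Q=-135; branch lengths E→21/8, K→-5/8; new cluster EK
  updated: d(C,EK)=25/2, d(EK,I)=39/2, d(EK,R)=43/2, d(EK,W)=12
step 2: merge (R,W) at d=11, Q=-215/2; branch lengths R→29/4, W→15/4; new cluster RW
  updated: d(C,RW)=15, d(EK,RW)=45/4, d(I,RW)=33/2
step 3: merge (C,EK) at d=25/2, Q=-255/4; branch lengths C→109/16, EK→91/16; new cluster CEK
  updated: d(CEK,I)=25/2, d(CEK,RW)=55/8
step 4: merge (CEK,I) at d=25/2, Q=-287/8; branch lengths CEK→23/16, I→177/16; new cluster CEIK
  updated: d(CEIK,RW)=87/16
step 5: merge (CEIK,RW) at d=87/16; branch lengths CEIK→87/32, RW→87/32; new cluster CEIKRW
final tree: (((C:109/16,(E:21/8,K:-5/8):91/16):23/16,I:177/16):87/32,(R:29/4,W:15/4):87/32)
total length: 695/16

695/16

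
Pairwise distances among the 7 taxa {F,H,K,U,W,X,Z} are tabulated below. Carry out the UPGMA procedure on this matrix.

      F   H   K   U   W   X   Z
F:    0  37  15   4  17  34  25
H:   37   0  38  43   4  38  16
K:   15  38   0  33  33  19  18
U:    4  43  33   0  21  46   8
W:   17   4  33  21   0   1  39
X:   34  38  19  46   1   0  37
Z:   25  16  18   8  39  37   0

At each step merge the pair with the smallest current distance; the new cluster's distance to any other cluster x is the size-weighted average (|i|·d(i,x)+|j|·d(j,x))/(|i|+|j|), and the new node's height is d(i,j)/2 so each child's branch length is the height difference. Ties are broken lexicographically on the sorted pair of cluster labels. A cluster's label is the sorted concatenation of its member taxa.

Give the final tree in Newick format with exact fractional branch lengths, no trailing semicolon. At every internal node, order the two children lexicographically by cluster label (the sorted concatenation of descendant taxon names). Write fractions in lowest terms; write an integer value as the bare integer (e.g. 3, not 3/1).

step 1: merge (W,X) at d=1; branch lengths W→1/2, X→1/2; new cluster WX
  updated: d(F,WX)=51/2, d(H,WX)=21, d(K,WX)=26, d(U,WX)=67/2, d(WX,Z)=38
step 2: merge (F,U) at d=4; branch lengths F→2, U→2; new cluster FU
  updated: d(FU,H)=40, d(FU,K)=24, d(FU,WX)=59/2, d(FU,Z)=33/2
step 3: merge (H,Z) at d=16; branch lengths H→8, Z→8; new cluster HZ
  updated: d(FU,HZ)=113/4, d(HZ,K)=28, d(HZ,WX)=59/2
step 4: merge (FU,K) at d=24; branch lengths FU→10, K→12; new cluster FKU
  updated: d(FKU,HZ)=169/6, d(FKU,WX)=85/3
step 5: merge (FKU,HZ) at d=169/6; branch lengths FKU→25/12, HZ→73/12; new cluster FHKUZ
  updated: d(FHKUZ,WX)=144/5
step 6: merge (FHKUZ,WX) at d=144/5; branch lengths FHKUZ→19/60, WX→139/10; new cluster FHKUWXZ
final tree: ((((F:2,U:2):10,K:12):25/12,(H:8,Z:8):73/12):19/60,(W:1/2,X:1/2):139/10)
total length: 3923/60

((((F:2,U:2):10,K:12):25/12,(H:8,Z:8):73/12):19/60,(W:1/2,X:1/2):139/10)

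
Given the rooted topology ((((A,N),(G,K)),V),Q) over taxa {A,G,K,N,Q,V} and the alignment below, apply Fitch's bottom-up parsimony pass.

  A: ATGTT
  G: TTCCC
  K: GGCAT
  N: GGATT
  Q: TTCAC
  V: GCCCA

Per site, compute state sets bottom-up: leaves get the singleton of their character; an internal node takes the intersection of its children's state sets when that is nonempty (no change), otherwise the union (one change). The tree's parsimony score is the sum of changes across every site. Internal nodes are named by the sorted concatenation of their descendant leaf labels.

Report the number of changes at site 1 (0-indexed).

3

site 0, node AN: A={A} ∪ N={G} → {A,G} (+1)
site 0, node GK: G={T} ∪ K={G} → {G,T} (+1)
site 0, node AGKN: AN={A,G} ∩ GK={G,T} → {G} (+0)
site 0, node AGKNV: AGKN={G} ∩ V={G} → {G} (+0)
site 0, node AGKNQV: AGKNV={G} ∪ Q={T} → {G,T} (+1)
site 1, node AN: A={T} ∪ N={G} → {G,T} (+1)
site 1, node GK: G={T} ∪ K={G} → {G,T} (+1)
site 1, node AGKN: AN={G,T} ∩ GK={G,T} → {G,T} (+0)
site 1, node AGKNV: AGKN={G,T} ∪ V={C} → {C,G,T} (+1)
site 1, node AGKNQV: AGKNV={C,G,T} ∩ Q={T} → {T} (+0)
site 2, node AN: A={G} ∪ N={A} → {A,G} (+1)
site 2, node GK: G={C} ∩ K={C} → {C} (+0)
site 2, node AGKN: AN={A,G} ∪ GK={C} → {A,C,G} (+1)
site 2, node AGKNV: AGKN={A,C,G} ∩ V={C} → {C} (+0)
site 2, node AGKNQV: AGKNV={C} ∩ Q={C} → {C} (+0)
site 3, node AN: A={T} ∩ N={T} → {T} (+0)
site 3, node GK: G={C} ∪ K={A} → {A,C} (+1)
site 3, node AGKN: AN={T} ∪ GK={A,C} → {A,C,T} (+1)
site 3, node AGKNV: AGKN={A,C,T} ∩ V={C} → {C} (+0)
site 3, node AGKNQV: AGKNV={C} ∪ Q={A} → {A,C} (+1)
site 4, node AN: A={T} ∩ N={T} → {T} (+0)
site 4, node GK: G={C} ∪ K={T} → {C,T} (+1)
site 4, node AGKN: AN={T} ∩ GK={C,T} → {T} (+0)
site 4, node AGKNV: AGKN={T} ∪ V={A} → {A,T} (+1)
site 4, node AGKNQV: AGKNV={A,T} ∪ Q={C} → {A,C,T} (+1)
per-site changes: [3, 3, 2, 3, 3]; total = 14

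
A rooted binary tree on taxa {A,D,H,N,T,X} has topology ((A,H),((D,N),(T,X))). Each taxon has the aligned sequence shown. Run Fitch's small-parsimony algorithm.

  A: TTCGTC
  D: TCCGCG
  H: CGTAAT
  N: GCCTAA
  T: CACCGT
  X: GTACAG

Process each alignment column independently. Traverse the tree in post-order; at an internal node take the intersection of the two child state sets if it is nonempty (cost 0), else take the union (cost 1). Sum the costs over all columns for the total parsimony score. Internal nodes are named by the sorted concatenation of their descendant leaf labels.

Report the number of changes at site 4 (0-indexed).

site 0, node AH: A={T} ∪ H={C} → {C,T} (+1)
site 0, node DN: D={T} ∪ N={G} → {G,T} (+1)
site 0, node TX: T={C} ∪ X={G} → {C,G} (+1)
site 0, node DNTX: DN={G,T} ∩ TX={C,G} → {G} (+0)
site 0, node ADHNTX: AH={C,T} ∪ DNTX={G} → {C,G,T} (+1)
site 1, node AH: A={T} ∪ H={G} → {G,T} (+1)
site 1, node DN: D={C} ∩ N={C} → {C} (+0)
site 1, node TX: T={A} ∪ X={T} → {A,T} (+1)
site 1, node DNTX: DN={C} ∪ TX={A,T} → {A,C,T} (+1)
site 1, node ADHNTX: AH={G,T} ∩ DNTX={A,C,T} → {T} (+0)
site 2, node AH: A={C} ∪ H={T} → {C,T} (+1)
site 2, node DN: D={C} ∩ N={C} → {C} (+0)
site 2, node TX: T={C} ∪ X={A} → {A,C} (+1)
site 2, node DNTX: DN={C} ∩ TX={A,C} → {C} (+0)
site 2, node ADHNTX: AH={C,T} ∩ DNTX={C} → {C} (+0)
site 3, node AH: A={G} ∪ H={A} → {A,G} (+1)
site 3, node DN: D={G} ∪ N={T} → {G,T} (+1)
site 3, node TX: T={C} ∩ X={C} → {C} (+0)
site 3, node DNTX: DN={G,T} ∪ TX={C} → {C,G,T} (+1)
site 3, node ADHNTX: AH={A,G} ∩ DNTX={C,G,T} → {G} (+0)
site 4, node AH: A={T} ∪ H={A} → {A,T} (+1)
site 4, node DN: D={C} ∪ N={A} → {A,C} (+1)
site 4, node TX: T={G} ∪ X={A} → {A,G} (+1)
site 4, node DNTX: DN={A,C} ∩ TX={A,G} → {A} (+0)
site 4, node ADHNTX: AH={A,T} ∩ DNTX={A} → {A} (+0)
site 5, node AH: A={C} ∪ H={T} → {C,T} (+1)
site 5, node DN: D={G} ∪ N={A} → {A,G} (+1)
site 5, node TX: T={T} ∪ X={G} → {G,T} (+1)
site 5, node DNTX: DN={A,G} ∩ TX={G,T} → {G} (+0)
site 5, node ADHNTX: AH={C,T} ∪ DNTX={G} → {C,G,T} (+1)
per-site changes: [4, 3, 2, 3, 3, 4]; total = 19

3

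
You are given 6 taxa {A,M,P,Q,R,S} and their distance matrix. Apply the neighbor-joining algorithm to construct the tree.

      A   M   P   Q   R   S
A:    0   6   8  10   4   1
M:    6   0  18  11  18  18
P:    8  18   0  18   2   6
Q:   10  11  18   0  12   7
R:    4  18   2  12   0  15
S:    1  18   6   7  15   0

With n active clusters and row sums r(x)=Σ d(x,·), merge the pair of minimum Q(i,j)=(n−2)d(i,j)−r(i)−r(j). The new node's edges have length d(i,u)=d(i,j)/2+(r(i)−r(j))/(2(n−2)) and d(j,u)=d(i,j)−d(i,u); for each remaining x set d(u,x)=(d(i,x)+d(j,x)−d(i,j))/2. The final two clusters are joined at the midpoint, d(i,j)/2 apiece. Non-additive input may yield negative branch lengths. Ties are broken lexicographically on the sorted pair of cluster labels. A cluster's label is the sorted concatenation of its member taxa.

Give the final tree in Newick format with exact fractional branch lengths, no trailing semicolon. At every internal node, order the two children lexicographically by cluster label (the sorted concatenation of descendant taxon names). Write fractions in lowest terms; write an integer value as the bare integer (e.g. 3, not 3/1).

(((A:-7/4,S:11/4):1/2,(M:43/6,Q:23/6):15/4):25/8,(P:9/8,R:7/8):25/8)

step 1: merge (P,R) at d=2, Q=-95; branch lengths P→9/8, R→7/8; new cluster PR
  updated: d(A,PR)=5, d(M,PR)=17, d(PR,Q)=14, d(PR,S)=19/2
step 2: merge (M,Q) at d=11, Q=-61; branch lengths M→43/6, Q→23/6; new cluster MQ
  updated: d(A,MQ)=5/2, d(MQ,PR)=10, d(MQ,S)=7
step 3: merge (A,S) at d=1, Q=-24; branch lengths A→-7/4, S→11/4; new cluster AS
  updated: d(AS,MQ)=17/4, d(AS,PR)=27/4
step 4: merge (AS,MQ) at d=17/4, Q=-21; branch lengths AS→1/2, MQ→15/4; new cluster AMQS
  updated: d(AMQS,PR)=25/4
step 5: merge (AMQS,PR) at d=25/4; branch lengths AMQS→25/8, PR→25/8; new cluster AMPQRS
final tree: (((A:-7/4,S:11/4):1/2,(M:43/6,Q:23/6):15/4):25/8,(P:9/8,R:7/8):25/8)
total length: 49/2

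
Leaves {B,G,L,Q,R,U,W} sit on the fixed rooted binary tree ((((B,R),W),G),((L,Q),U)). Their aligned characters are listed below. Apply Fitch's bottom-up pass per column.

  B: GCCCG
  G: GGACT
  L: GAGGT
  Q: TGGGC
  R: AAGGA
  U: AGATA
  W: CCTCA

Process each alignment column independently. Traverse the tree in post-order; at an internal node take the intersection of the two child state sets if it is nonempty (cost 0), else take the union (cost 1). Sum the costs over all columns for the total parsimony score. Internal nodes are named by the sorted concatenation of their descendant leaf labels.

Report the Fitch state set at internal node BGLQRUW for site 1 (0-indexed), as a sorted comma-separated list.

G

[col 0] BR: children B:{G}, R:{A} ∪→ {A,G}; cost 1
[col 0] BRW: children BR:{A,G}, W:{C} ∪→ {A,C,G}; cost 1
[col 0] BGRW: children BRW:{A,C,G}, G:{G} ∩→ {G}; cost 0
[col 0] LQ: children L:{G}, Q:{T} ∪→ {G,T}; cost 1
[col 0] LQU: children LQ:{G,T}, U:{A} ∪→ {A,G,T}; cost 1
[col 0] BGLQRUW: children BGRW:{G}, LQU:{A,G,T} ∩→ {G}; cost 0
[col 1] BR: children B:{C}, R:{A} ∪→ {A,C}; cost 1
[col 1] BRW: children BR:{A,C}, W:{C} ∩→ {C}; cost 0
[col 1] BGRW: children BRW:{C}, G:{G} ∪→ {C,G}; cost 1
[col 1] LQ: children L:{A}, Q:{G} ∪→ {A,G}; cost 1
[col 1] LQU: children LQ:{A,G}, U:{G} ∩→ {G}; cost 0
[col 1] BGLQRUW: children BGRW:{C,G}, LQU:{G} ∩→ {G}; cost 0
[col 2] BR: children B:{C}, R:{G} ∪→ {C,G}; cost 1
[col 2] BRW: children BR:{C,G}, W:{T} ∪→ {C,G,T}; cost 1
[col 2] BGRW: children BRW:{C,G,T}, G:{A} ∪→ {A,C,G,T}; cost 1
[col 2] LQ: children L:{G}, Q:{G} ∩→ {G}; cost 0
[col 2] LQU: children LQ:{G}, U:{A} ∪→ {A,G}; cost 1
[col 2] BGLQRUW: children BGRW:{A,C,G,T}, LQU:{A,G} ∩→ {A,G}; cost 0
[col 3] BR: children B:{C}, R:{G} ∪→ {C,G}; cost 1
[col 3] BRW: children BR:{C,G}, W:{C} ∩→ {C}; cost 0
[col 3] BGRW: children BRW:{C}, G:{C} ∩→ {C}; cost 0
[col 3] LQ: children L:{G}, Q:{G} ∩→ {G}; cost 0
[col 3] LQU: children LQ:{G}, U:{T} ∪→ {G,T}; cost 1
[col 3] BGLQRUW: children BGRW:{C}, LQU:{G,T} ∪→ {C,G,T}; cost 1
[col 4] BR: children B:{G}, R:{A} ∪→ {A,G}; cost 1
[col 4] BRW: children BR:{A,G}, W:{A} ∩→ {A}; cost 0
[col 4] BGRW: children BRW:{A}, G:{T} ∪→ {A,T}; cost 1
[col 4] LQ: children L:{T}, Q:{C} ∪→ {C,T}; cost 1
[col 4] LQU: children LQ:{C,T}, U:{A} ∪→ {A,C,T}; cost 1
[col 4] BGLQRUW: children BGRW:{A,T}, LQU:{A,C,T} ∩→ {A,T}; cost 0
per-site changes: [4, 3, 4, 3, 4]; total = 18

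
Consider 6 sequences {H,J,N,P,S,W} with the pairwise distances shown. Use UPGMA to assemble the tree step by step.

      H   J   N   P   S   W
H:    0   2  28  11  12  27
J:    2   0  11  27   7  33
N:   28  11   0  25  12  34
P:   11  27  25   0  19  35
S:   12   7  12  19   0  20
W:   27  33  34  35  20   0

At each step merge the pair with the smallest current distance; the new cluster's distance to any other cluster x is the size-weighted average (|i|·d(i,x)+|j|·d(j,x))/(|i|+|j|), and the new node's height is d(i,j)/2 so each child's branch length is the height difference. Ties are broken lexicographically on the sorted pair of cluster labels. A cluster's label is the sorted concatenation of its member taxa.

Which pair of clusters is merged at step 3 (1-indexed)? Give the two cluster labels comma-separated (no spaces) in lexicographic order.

HJS,N

1. join H+J (d=2) ⇒ HJ; edges |H|=1, |J|=1
  updated: d(HJ,N)=39/2, d(HJ,P)=19, d(HJ,S)=19/2, d(HJ,W)=30
2. join HJ+S (d=19/2) ⇒ HJS; edges |HJ|=15/4, |S|=19/4
  updated: d(HJS,N)=17, d(HJS,P)=19, d(HJS,W)=80/3
3. join HJS+N (d=17) ⇒ HJNS; edges |HJS|=15/4, |N|=17/2
  updated: d(HJNS,P)=41/2, d(HJNS,W)=57/2
4. join HJNS+P (d=41/2) ⇒ HJNPS; edges |HJNS|=7/4, |P|=41/4
  updated: d(HJNPS,W)=149/5
5. join HJNPS+W (d=149/5) ⇒ HJNPSW; edges |HJNPS|=93/20, |W|=149/10
final tree: (((((H:1,J:1):15/4,S:19/4):15/4,N:17/2):7/4,P:41/4):93/20,W:149/10)
total length: 543/10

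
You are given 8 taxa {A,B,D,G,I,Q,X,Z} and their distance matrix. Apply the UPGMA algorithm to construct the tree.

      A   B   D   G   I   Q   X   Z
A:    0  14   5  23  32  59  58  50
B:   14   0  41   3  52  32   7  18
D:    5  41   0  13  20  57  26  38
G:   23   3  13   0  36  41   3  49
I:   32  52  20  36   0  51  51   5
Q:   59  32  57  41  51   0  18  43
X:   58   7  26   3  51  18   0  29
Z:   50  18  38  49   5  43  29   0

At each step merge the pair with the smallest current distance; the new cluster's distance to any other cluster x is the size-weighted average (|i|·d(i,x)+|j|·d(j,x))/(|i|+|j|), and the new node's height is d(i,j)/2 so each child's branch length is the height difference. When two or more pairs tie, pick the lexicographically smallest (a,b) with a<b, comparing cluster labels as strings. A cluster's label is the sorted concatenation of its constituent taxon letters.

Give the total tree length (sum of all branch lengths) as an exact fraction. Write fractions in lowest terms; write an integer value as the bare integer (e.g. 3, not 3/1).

1. join B+G (d=3) ⇒ BG; edges |B|=3/2, |G|=3/2
  updated: d(A,BG)=37/2, d(BG,D)=27, d(BG,I)=44, d(BG,Q)=73/2, d(BG,X)=5, d(BG,Z)=67/2
2. join A+D (d=5) ⇒ AD; edges |A|=5/2, |D|=5/2
  updated: d(AD,BG)=91/4, d(AD,I)=26, d(AD,Q)=58, d(AD,X)=42, d(AD,Z)=44
3. join BG+X (d=5) ⇒ BGX; edges |BG|=1, |X|=5/2
  updated: d(AD,BGX)=175/6, d(BGX,I)=139/3, d(BGX,Q)=91/3, d(BGX,Z)=32
4. join I+Z (d=5) ⇒ IZ; edges |I|=5/2, |Z|=5/2
  updated: d(AD,IZ)=35, d(BGX,IZ)=235/6, d(IZ,Q)=47
5. join AD+BGX (d=175/6) ⇒ ABDGX; edges |AD|=145/12, |BGX|=145/12
  updated: d(ABDGX,IZ)=75/2, d(ABDGX,Q)=207/5
6. join ABDGX+IZ (d=75/2) ⇒ ABDGIXZ; edges |ABDGX|=25/6, |IZ|=65/4
  updated: d(ABDGIXZ,Q)=43
7. join ABDGIXZ+Q (d=43) ⇒ ABDGIQXZ; edges |ABDGIXZ|=11/4, |Q|=43/2
final tree: ((((A:5/2,D:5/2):145/12,((B:3/2,G:3/2):1,X:5/2):145/12):25/6,(I:5/2,Z:5/2):65/4):11/4,Q:43/2)
total length: 256/3

256/3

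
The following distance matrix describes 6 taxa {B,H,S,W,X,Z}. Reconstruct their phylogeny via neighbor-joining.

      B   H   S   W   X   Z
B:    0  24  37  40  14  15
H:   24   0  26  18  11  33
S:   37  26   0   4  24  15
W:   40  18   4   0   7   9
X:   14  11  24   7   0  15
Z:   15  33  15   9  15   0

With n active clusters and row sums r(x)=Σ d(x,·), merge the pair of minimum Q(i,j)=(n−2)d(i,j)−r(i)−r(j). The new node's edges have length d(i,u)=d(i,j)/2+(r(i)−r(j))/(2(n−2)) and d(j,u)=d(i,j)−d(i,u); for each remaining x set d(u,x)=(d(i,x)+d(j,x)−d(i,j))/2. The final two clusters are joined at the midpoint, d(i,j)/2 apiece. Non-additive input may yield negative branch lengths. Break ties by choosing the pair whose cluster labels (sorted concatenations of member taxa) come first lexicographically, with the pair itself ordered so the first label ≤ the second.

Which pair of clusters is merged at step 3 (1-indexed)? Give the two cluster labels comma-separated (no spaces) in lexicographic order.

step 1: merge (S,W) at d=4, Q=-168; branch lengths S→11/2, W→-3/2; new cluster SW
  updated: d(B,SW)=73/2, d(H,SW)=20, d(SW,X)=27/2, d(SW,Z)=10
step 2: merge (SW,Z) at d=10, Q=-123; branch lengths SW→37/6, Z→23/6; new cluster SWZ
  updated: d(B,SWZ)=83/4, d(H,SWZ)=43/2, d(SWZ,X)=37/4
step 3: merge (B,SWZ) at d=83/4, Q=-275/4; branch lengths B→195/16, SWZ→137/16; new cluster BSWZ
  updated: d(BSWZ,H)=99/8, d(BSWZ,X)=5/4
step 4: merge (BSWZ,H) at d=99/8, Q=-197/8; branch lengths BSWZ→21/16, H→177/16; new cluster BHSWZ
  updated: d(BHSWZ,X)=-1/16
step 5: merge (BHSWZ,X) at d=-1/16; branch lengths BHSWZ→-1/32, X→-1/32; new cluster BHSWXZ
final tree: (((B:195/16,((S:11/2,W:-3/2):37/6,Z:23/6):137/16):21/16,H:177/16):-1/32,X:-1/32)
total length: 753/16

B,SWZ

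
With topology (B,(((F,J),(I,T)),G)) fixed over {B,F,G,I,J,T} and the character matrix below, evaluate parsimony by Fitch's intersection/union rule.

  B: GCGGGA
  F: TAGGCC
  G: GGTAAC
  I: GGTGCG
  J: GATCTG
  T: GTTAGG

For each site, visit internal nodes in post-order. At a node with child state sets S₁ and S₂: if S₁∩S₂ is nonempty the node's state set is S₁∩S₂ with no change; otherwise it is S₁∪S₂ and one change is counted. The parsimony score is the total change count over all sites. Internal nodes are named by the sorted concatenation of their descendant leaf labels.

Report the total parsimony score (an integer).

16

[col 0] FJ: children F:{T}, J:{G} ∪→ {G,T}; cost 1
[col 0] IT: children I:{G}, T:{G} ∩→ {G}; cost 0
[col 0] FIJT: children FJ:{G,T}, IT:{G} ∩→ {G}; cost 0
[col 0] FGIJT: children FIJT:{G}, G:{G} ∩→ {G}; cost 0
[col 0] BFGIJT: children B:{G}, FGIJT:{G} ∩→ {G}; cost 0
[col 1] FJ: children F:{A}, J:{A} ∩→ {A}; cost 0
[col 1] IT: children I:{G}, T:{T} ∪→ {G,T}; cost 1
[col 1] FIJT: children FJ:{A}, IT:{G,T} ∪→ {A,G,T}; cost 1
[col 1] FGIJT: children FIJT:{A,G,T}, G:{G} ∩→ {G}; cost 0
[col 1] BFGIJT: children B:{C}, FGIJT:{G} ∪→ {C,G}; cost 1
[col 2] FJ: children F:{G}, J:{T} ∪→ {G,T}; cost 1
[col 2] IT: children I:{T}, T:{T} ∩→ {T}; cost 0
[col 2] FIJT: children FJ:{G,T}, IT:{T} ∩→ {T}; cost 0
[col 2] FGIJT: children FIJT:{T}, G:{T} ∩→ {T}; cost 0
[col 2] BFGIJT: children B:{G}, FGIJT:{T} ∪→ {G,T}; cost 1
[col 3] FJ: children F:{G}, J:{C} ∪→ {C,G}; cost 1
[col 3] IT: children I:{G}, T:{A} ∪→ {A,G}; cost 1
[col 3] FIJT: children FJ:{C,G}, IT:{A,G} ∩→ {G}; cost 0
[col 3] FGIJT: children FIJT:{G}, G:{A} ∪→ {A,G}; cost 1
[col 3] BFGIJT: children B:{G}, FGIJT:{A,G} ∩→ {G}; cost 0
[col 4] FJ: children F:{C}, J:{T} ∪→ {C,T}; cost 1
[col 4] IT: children I:{C}, T:{G} ∪→ {C,G}; cost 1
[col 4] FIJT: children FJ:{C,T}, IT:{C,G} ∩→ {C}; cost 0
[col 4] FGIJT: children FIJT:{C}, G:{A} ∪→ {A,C}; cost 1
[col 4] BFGIJT: children B:{G}, FGIJT:{A,C} ∪→ {A,C,G}; cost 1
[col 5] FJ: children F:{C}, J:{G} ∪→ {C,G}; cost 1
[col 5] IT: children I:{G}, T:{G} ∩→ {G}; cost 0
[col 5] FIJT: children FJ:{C,G}, IT:{G} ∩→ {G}; cost 0
[col 5] FGIJT: children FIJT:{G}, G:{C} ∪→ {C,G}; cost 1
[col 5] BFGIJT: children B:{A}, FGIJT:{C,G} ∪→ {A,C,G}; cost 1
per-site changes: [1, 3, 2, 3, 4, 3]; total = 16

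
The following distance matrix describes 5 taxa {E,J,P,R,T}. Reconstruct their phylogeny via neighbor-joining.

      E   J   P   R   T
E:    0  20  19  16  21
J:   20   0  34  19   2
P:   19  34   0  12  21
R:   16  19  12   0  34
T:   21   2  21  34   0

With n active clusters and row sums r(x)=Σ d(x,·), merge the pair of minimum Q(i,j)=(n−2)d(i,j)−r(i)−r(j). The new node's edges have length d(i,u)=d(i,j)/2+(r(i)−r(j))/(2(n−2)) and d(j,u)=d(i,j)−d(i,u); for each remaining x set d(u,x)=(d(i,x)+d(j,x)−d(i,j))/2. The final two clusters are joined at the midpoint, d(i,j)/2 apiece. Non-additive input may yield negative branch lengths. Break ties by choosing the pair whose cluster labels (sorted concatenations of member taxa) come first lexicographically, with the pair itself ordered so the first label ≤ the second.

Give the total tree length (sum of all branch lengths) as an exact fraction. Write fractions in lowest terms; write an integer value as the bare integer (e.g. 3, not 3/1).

step 1: merge (J,T) at d=2, Q=-147; branch lengths J→1/2, T→3/2; new cluster JT
  updated: d(E,JT)=39/2, d(JT,P)=53/2, d(JT,R)=51/2
step 2: merge (E,JT) at d=39/2, Q=-87; branch lengths E→11/2, JT→14; new cluster EJT
  updated: d(EJT,P)=13, d(EJT,R)=11
step 3: merge (EJT,P) at d=13, Q=-36; branch lengths EJT→6, P→7; new cluster EJPT
  updated: d(EJPT,R)=5
step 4: merge (EJPT,R) at d=5; branch lengths EJPT→5/2, R→5/2; new cluster EJPRT
final tree: (((E:11/2,(J:1/2,T:3/2):14):6,P:7):5/2,R:5/2)
total length: 79/2

79/2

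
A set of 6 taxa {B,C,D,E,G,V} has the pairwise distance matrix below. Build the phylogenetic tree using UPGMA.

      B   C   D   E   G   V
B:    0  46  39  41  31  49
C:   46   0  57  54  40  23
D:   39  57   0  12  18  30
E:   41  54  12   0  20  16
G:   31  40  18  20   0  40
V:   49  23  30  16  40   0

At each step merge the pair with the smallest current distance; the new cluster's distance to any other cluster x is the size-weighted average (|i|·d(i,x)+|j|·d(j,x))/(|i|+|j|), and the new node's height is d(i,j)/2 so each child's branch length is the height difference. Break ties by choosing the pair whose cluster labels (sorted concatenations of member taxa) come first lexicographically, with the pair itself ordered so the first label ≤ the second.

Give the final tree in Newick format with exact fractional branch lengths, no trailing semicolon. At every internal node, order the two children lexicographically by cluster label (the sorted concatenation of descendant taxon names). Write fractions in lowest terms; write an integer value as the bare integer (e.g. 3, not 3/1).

((B:37/2,((D:6,E:6):7/2,G:19/2):9):9/4,(C:23/2,V:23/2):37/4)

step 1: merge (D,E) at d=12; branch lengths D→6, E→6; new cluster DE
  updated: d(B,DE)=40, d(C,DE)=111/2, d(DE,G)=19, d(DE,V)=23
step 2: merge (DE,G) at d=19; branch lengths DE→7/2, G→19/2; new cluster DEG
  updated: d(B,DEG)=37, d(C,DEG)=151/3, d(DEG,V)=86/3
step 3: merge (C,V) at d=23; branch lengths C→23/2, V→23/2; new cluster CV
  updated: d(B,CV)=95/2, d(CV,DEG)=79/2
step 4: merge (B,DEG) at d=37; branch lengths B→37/2, DEG→9; new cluster BDEG
  updated: d(BDEG,CV)=83/2
step 5: merge (BDEG,CV) at d=83/2; branch lengths BDEG→9/4, CV→37/4; new cluster BCDEGV
final tree: ((B:37/2,((D:6,E:6):7/2,G:19/2):9):9/4,(C:23/2,V:23/2):37/4)
total length: 87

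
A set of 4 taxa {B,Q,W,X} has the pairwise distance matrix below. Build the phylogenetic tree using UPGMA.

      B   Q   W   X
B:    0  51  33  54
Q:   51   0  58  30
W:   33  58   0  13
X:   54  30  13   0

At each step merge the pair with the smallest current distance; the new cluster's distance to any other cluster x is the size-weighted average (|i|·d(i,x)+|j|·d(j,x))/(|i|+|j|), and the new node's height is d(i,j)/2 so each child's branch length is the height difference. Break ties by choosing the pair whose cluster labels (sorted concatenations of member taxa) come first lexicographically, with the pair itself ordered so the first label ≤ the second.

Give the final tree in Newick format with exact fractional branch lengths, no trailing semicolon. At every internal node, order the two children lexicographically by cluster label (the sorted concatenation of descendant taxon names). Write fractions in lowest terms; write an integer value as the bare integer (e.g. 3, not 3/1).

1. join W+X (d=13) ⇒ WX; edges |W|=13/2, |X|=13/2
  updated: d(B,WX)=87/2, d(Q,WX)=44
2. join B+WX (d=87/2) ⇒ BWX; edges |B|=87/4, |WX|=61/4
  updated: d(BWX,Q)=139/3
3. join BWX+Q (d=139/3) ⇒ BQWX; edges |BWX|=17/12, |Q|=139/6
final tree: ((B:87/4,(W:13/2,X:13/2):61/4):17/12,Q:139/6)
total length: 895/12

((B:87/4,(W:13/2,X:13/2):61/4):17/12,Q:139/6)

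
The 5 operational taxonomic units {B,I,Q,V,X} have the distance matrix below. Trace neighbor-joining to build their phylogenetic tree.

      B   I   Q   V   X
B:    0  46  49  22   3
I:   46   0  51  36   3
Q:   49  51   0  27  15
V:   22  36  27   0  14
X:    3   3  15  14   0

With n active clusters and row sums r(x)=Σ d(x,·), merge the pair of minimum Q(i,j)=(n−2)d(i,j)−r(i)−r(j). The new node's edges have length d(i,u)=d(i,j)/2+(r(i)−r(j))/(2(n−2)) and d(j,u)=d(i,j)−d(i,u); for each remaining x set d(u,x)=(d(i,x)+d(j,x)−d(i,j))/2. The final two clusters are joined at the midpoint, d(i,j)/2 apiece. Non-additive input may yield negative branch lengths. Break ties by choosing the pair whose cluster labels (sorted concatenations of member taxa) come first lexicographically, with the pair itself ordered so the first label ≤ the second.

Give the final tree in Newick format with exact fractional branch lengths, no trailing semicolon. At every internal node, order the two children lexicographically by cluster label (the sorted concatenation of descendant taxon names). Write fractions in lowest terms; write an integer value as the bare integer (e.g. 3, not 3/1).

iteration 1: select I,X (d=3, Q=-162); attach at lengths (55/3, -46/3); label the merged cluster IX
  updated: d(B,IX)=23, d(IX,Q)=63/2, d(IX,V)=47/2
iteration 2: select B,IX (d=23, Q=-126); attach at lengths (31/2, 15/2); label the merged cluster BIX
  updated: d(BIX,Q)=115/4, d(BIX,V)=45/4
iteration 3: select BIX,Q (d=115/4, Q=-67); attach at lengths (13/2, 89/4); label the merged cluster BIQX
  updated: d(BIQX,V)=19/4
iteration 4: select BIQX,V (d=19/4); attach at lengths (19/8, 19/8); label the merged cluster BIQVX
final tree: (((B:31/2,(I:55/3,X:-46/3):15/2):13/2,Q:89/4):19/8,V:19/8)
total length: 119/2

(((B:31/2,(I:55/3,X:-46/3):15/2):13/2,Q:89/4):19/8,V:19/8)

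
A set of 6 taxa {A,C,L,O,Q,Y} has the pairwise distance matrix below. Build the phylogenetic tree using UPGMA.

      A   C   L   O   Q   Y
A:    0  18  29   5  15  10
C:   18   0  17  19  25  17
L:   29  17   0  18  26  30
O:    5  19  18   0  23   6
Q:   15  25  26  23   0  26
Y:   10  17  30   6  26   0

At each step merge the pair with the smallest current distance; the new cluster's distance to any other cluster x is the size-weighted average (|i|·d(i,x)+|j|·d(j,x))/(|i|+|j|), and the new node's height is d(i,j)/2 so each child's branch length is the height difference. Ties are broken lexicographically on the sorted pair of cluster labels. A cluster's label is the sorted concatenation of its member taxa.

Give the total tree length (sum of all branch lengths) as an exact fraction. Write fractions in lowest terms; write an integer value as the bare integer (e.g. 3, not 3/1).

1. join A+O (d=5) ⇒ AO; edges |A|=5/2, |O|=5/2
  updated: d(AO,C)=37/2, d(AO,L)=47/2, d(AO,Q)=19, d(AO,Y)=8
2. join AO+Y (d=8) ⇒ AOY; edges |AO|=3/2, |Y|=4
  updated: d(AOY,C)=18, d(AOY,L)=77/3, d(AOY,Q)=64/3
3. join C+L (d=17) ⇒ CL; edges |C|=17/2, |L|=17/2
  updated: d(AOY,CL)=131/6, d(CL,Q)=51/2
4. join AOY+Q (d=64/3) ⇒ AOQY; edges |AOY|=20/3, |Q|=32/3
  updated: d(AOQY,CL)=91/4
5. join AOQY+CL (d=91/4) ⇒ ACLOQY; edges |AOQY|=17/24, |CL|=23/8
final tree: ((((A:5/2,O:5/2):3/2,Y:4):20/3,Q:32/3):17/24,(C:17/2,L:17/2):23/8)
total length: 581/12

581/12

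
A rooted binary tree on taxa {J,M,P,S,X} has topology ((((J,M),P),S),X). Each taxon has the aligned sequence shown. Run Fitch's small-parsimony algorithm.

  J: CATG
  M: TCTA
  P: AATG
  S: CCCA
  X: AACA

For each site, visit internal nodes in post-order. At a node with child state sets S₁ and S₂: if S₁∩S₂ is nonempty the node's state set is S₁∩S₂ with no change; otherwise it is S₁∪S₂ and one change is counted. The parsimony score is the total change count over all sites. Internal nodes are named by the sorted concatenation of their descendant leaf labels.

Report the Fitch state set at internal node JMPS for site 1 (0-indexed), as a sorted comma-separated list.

A,C

[col 0] JM: children J:{C}, M:{T} ∪→ {C,T}; cost 1
[col 0] JMP: children JM:{C,T}, P:{A} ∪→ {A,C,T}; cost 1
[col 0] JMPS: children JMP:{A,C,T}, S:{C} ∩→ {C}; cost 0
[col 0] JMPSX: children JMPS:{C}, X:{A} ∪→ {A,C}; cost 1
[col 1] JM: children J:{A}, M:{C} ∪→ {A,C}; cost 1
[col 1] JMP: children JM:{A,C}, P:{A} ∩→ {A}; cost 0
[col 1] JMPS: children JMP:{A}, S:{C} ∪→ {A,C}; cost 1
[col 1] JMPSX: children JMPS:{A,C}, X:{A} ∩→ {A}; cost 0
[col 2] JM: children J:{T}, M:{T} ∩→ {T}; cost 0
[col 2] JMP: children JM:{T}, P:{T} ∩→ {T}; cost 0
[col 2] JMPS: children JMP:{T}, S:{C} ∪→ {C,T}; cost 1
[col 2] JMPSX: children JMPS:{C,T}, X:{C} ∩→ {C}; cost 0
[col 3] JM: children J:{G}, M:{A} ∪→ {A,G}; cost 1
[col 3] JMP: children JM:{A,G}, P:{G} ∩→ {G}; cost 0
[col 3] JMPS: children JMP:{G}, S:{A} ∪→ {A,G}; cost 1
[col 3] JMPSX: children JMPS:{A,G}, X:{A} ∩→ {A}; cost 0
per-site changes: [3, 2, 1, 2]; total = 8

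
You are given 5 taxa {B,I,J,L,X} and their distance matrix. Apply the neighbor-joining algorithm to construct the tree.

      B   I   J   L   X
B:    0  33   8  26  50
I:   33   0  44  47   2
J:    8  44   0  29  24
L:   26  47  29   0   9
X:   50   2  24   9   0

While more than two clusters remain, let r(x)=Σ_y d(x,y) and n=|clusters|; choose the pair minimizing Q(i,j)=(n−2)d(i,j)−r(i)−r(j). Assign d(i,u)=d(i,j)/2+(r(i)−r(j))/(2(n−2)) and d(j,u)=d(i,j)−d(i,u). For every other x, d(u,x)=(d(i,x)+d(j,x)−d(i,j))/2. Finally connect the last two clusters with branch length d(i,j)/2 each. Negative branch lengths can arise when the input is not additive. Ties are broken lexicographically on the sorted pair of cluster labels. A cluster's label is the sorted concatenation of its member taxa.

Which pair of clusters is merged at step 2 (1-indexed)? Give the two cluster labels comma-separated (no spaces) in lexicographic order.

B,J

1. join I+X (d=2, Q=-205) ⇒ IX; edges |I|=47/6, |X|=-35/6
  updated: d(B,IX)=81/2, d(IX,J)=33, d(IX,L)=27
2. join B+J (d=8, Q=-257/2) ⇒ BJ; edges |B|=41/8, |J|=23/8
  updated: d(BJ,IX)=131/4, d(BJ,L)=47/2
3. join BJ+IX (d=131/4, Q=-333/4) ⇒ BIJX; edges |BJ|=117/8, |IX|=145/8
  updated: d(BIJX,L)=71/8
4. join BIJX+L (d=71/8) ⇒ BIJLX; edges |BIJX|=71/16, |L|=71/16
final tree: (((B:41/8,J:23/8):117/8,(I:47/6,X:-35/6):145/8):71/16,L:71/16)
total length: 413/8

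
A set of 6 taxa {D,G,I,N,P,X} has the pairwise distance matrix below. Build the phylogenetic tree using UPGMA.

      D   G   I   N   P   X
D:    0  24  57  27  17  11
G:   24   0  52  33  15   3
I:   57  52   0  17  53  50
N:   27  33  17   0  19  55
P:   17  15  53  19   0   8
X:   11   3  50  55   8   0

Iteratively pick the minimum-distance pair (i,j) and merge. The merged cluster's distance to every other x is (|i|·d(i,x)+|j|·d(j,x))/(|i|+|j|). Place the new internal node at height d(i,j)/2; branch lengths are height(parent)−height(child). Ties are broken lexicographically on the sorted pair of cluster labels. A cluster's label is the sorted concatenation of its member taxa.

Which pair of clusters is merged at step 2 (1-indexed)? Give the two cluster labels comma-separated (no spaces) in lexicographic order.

1. join G+X (d=3) ⇒ GX; edges |G|=3/2, |X|=3/2
  updated: d(D,GX)=35/2, d(GX,I)=51, d(GX,N)=44, d(GX,P)=23/2
2. join GX+P (d=23/2) ⇒ GPX; edges |GX|=17/4, |P|=23/4
  updated: d(D,GPX)=52/3, d(GPX,I)=155/3, d(GPX,N)=107/3
3. join I+N (d=17) ⇒ IN; edges |I|=17/2, |N|=17/2
  updated: d(D,IN)=42, d(GPX,IN)=131/3
4. join D+GPX (d=52/3) ⇒ DGPX; edges |D|=26/3, |GPX|=35/12
  updated: d(DGPX,IN)=173/4
5. join DGPX+IN (d=173/4) ⇒ DGINPX; edges |DGPX|=311/24, |IN|=105/8
final tree: ((D:26/3,((G:3/2,X:3/2):17/4,P:23/4):35/12):311/24,(I:17/2,N:17/2):105/8)
total length: 203/3

GX,P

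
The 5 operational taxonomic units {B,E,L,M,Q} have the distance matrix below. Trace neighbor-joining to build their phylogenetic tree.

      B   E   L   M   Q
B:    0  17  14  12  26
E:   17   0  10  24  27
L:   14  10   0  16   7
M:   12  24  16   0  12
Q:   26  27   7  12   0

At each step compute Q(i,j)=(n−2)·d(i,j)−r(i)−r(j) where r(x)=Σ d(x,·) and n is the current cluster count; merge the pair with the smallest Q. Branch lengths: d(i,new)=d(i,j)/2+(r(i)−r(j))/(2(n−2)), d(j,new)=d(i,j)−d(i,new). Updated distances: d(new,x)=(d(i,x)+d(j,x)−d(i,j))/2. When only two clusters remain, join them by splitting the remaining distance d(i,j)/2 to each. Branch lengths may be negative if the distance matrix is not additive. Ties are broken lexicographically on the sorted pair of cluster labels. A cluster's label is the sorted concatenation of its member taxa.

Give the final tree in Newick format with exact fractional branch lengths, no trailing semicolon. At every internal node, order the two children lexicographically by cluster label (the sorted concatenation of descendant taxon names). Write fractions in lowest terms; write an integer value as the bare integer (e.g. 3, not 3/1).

(((B:63/8,E:73/8):23/8,L:5/8):39/16,(M:14/3,Q:22/3):39/16)

iteration 1: select M,Q (d=12, Q=-100); attach at lengths (14/3, 22/3); label the merged cluster MQ
  updated: d(B,MQ)=13, d(E,MQ)=39/2, d(L,MQ)=11/2
iteration 2: select B,E (d=17, Q=-113/2); attach at lengths (63/8, 73/8); label the merged cluster BE
  updated: d(BE,L)=7/2, d(BE,MQ)=31/4
iteration 3: select BE,L (d=7/2, Q=-67/4); attach at lengths (23/8, 5/8); label the merged cluster BEL
  updated: d(BEL,MQ)=39/8
iteration 4: select BEL,MQ (d=39/8); attach at lengths (39/16, 39/16); label the merged cluster BELMQ
final tree: (((B:63/8,E:73/8):23/8,L:5/8):39/16,(M:14/3,Q:22/3):39/16)
total length: 299/8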